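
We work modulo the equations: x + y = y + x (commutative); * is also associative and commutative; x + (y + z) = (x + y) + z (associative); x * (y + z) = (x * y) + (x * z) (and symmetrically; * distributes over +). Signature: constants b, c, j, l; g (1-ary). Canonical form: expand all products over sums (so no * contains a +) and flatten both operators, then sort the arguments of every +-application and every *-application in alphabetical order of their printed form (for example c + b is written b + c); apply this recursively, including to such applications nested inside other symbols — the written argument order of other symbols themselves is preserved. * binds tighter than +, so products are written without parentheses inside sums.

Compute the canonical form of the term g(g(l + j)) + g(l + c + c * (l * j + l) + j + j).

Distribute:  g(g(j + l)) + g(c + c * j * l + c * l + j + j + l)
Sort arguments:  g(c + c * j * l + c * l + j + j + l) + g(g(j + l))

Answer: g(c + c * j * l + c * l + j + j + l) + g(g(j + l))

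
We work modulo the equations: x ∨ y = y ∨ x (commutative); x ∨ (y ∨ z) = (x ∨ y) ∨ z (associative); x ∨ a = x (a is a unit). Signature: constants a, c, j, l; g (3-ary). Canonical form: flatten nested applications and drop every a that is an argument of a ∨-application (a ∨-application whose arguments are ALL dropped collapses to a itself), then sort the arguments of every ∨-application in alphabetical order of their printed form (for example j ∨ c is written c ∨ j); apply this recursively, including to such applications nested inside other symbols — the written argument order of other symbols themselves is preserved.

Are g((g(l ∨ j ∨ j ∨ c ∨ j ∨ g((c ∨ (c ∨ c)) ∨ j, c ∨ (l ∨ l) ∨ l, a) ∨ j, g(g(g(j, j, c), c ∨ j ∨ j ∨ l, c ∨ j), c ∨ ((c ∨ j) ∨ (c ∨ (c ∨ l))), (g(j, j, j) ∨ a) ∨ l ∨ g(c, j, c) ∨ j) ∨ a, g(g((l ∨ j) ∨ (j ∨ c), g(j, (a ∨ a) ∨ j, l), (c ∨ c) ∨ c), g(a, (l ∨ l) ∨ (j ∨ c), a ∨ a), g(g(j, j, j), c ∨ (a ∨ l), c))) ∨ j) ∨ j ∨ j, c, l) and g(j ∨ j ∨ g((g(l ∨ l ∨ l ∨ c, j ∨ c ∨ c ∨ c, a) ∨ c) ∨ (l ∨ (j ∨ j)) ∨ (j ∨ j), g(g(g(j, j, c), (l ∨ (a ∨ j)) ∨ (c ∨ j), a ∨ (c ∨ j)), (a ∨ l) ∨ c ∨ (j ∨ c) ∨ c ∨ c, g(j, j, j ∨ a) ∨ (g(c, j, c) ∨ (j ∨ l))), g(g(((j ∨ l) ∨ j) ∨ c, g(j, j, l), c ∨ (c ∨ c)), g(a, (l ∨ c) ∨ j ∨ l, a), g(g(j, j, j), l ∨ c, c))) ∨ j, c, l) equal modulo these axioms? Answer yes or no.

Answer: no — g(g(c ∨ g(c ∨ c ∨ c ∨ j, c ∨ l ∨ l ∨ l, a) ∨ j ∨ j ∨ j ∨ j ∨ l, g(g(g(j, j, c), c ∨ j ∨ j ∨ l, c ∨ j), c ∨ c ∨ c ∨ c ∨ j ∨ l, g(c, j, c) ∨ g(j, j, j) ∨ j ∨ l), g(g(c ∨ j ∨ j ∨ l, g(j, j, l), c ∨ c ∨ c), g(a, c ∨ j ∨ l ∨ l, a), g(g(j, j, j), c ∨ l, c))) ∨ j ∨ j ∨ j, c, l) vs g(g(c ∨ g(c ∨ l ∨ l ∨ l, c ∨ c ∨ c ∨ j, a) ∨ j ∨ j ∨ j ∨ j ∨ l, g(g(g(j, j, c), c ∨ j ∨ j ∨ l, c ∨ j), c ∨ c ∨ c ∨ c ∨ j ∨ l, g(c, j, c) ∨ g(j, j, j) ∨ j ∨ l), g(g(c ∨ j ∨ j ∨ l, g(j, j, l), c ∨ c ∨ c), g(a, c ∨ j ∨ l ∨ l, a), g(g(j, j, j), c ∨ l, c))) ∨ j ∨ j ∨ j, c, l)

Derivation:
Left:  g((g(l ∨ j ∨ j ∨ c ∨ j ∨ g((c ∨ (c ∨ c)) ∨ j, c ∨ (l ∨ l) ∨ l, a) ∨ j, g(g(g(j, j, c), c ∨ j ∨ j ∨ l, c ∨ j), c ∨ ((c ∨ j) ∨ (c ∨ (c ∨ l))), (g(j, j, j) ∨ a) ∨ l ∨ g(c, j, c) ∨ j) ∨ a, g(g((l ∨ j) ∨ (j ∨ c), g(j, (a ∨ a) ∨ j, l), (c ∨ c) ∨ c), g(a, (l ∨ l) ∨ (j ∨ c), a ∨ a), g(g(j, j, j), c ∨ (a ∨ l), c))) ∨ j) ∨ j ∨ j, c, l)
  Focus inside:  (g(l ∨ j ∨ j ∨ c ∨ j ∨ g((c ∨ (c ∨ c)) ∨ j, c ∨ (l ∨ l) ∨ l, a) ∨ j, g(g(g(j, j, c), c ∨ j ∨ j ∨ l, c ∨ j), c ∨ ((c ∨ j) ∨ (c ∨ (c ∨ l))), (g(j, j, j) ∨ a) ∨ l ∨ g(c, j, c) ∨ j) ∨ a, g(g((l ∨ j) ∨ (j ∨ c), g(j, (a ∨ a) ∨ j, l), (c ∨ c) ∨ c), g(a, (l ∨ l) ∨ (j ∨ c), a ∨ a), g(g(j, j, j), c ∨ (a ∨ l), c))) ∨ j) ∨ j ∨ j
  Merge nested applications:  g(l ∨ j ∨ j ∨ c ∨ j ∨ g((c ∨ (c ∨ c)) ∨ j, c ∨ (l ∨ l) ∨ l, a) ∨ j, g(g(g(j, j, c), c ∨ j ∨ j ∨ l, c ∨ j), c ∨ ((c ∨ j) ∨ (c ∨ (c ∨ l))), (g(j, j, j) ∨ a) ∨ l ∨ g(c, j, c) ∨ j) ∨ a, g(g((l ∨ j) ∨ (j ∨ c), g(j, (a ∨ a) ∨ j, l), (c ∨ c) ∨ c), g(a, (l ∨ l) ∨ (j ∨ c), a ∨ a), g(g(j, j, j), c ∨ (a ∨ l), c))) ∨ j ∨ j ∨ j
  Simplify inside:  g(l ∨ j ∨ j ∨ c ∨ j ∨ g((c ∨ (c ∨ c)) ∨ j, c ∨ (l ∨ l) ∨ l, a) ∨ j, g(g(g(j, j, c), c ∨ j ∨ j ∨ l, c ∨ j), c ∨ ((c ∨ j) ∨ (c ∨ (c ∨ l))), (g(j, j, j) ∨ a) ∨ l ∨ g(c, j, c) ∨ j) ∨ a, g(g((l ∨ j) ∨ (j ∨ c), g(j, (a ∨ a) ∨ j, l), (c ∨ c) ∨ c), g(a, (l ∨ l) ∨ (j ∨ c), a ∨ a), g(g(j, j, j), c ∨ (a ∨ l), c)))  →  g(c ∨ g(c ∨ c ∨ c ∨ j, c ∨ l ∨ l ∨ l, a) ∨ j ∨ j ∨ j ∨ j ∨ l, g(g(g(j, j, c), c ∨ j ∨ j ∨ l, c ∨ j), c ∨ c ∨ c ∨ c ∨ j ∨ l, g(c, j, c) ∨ g(j, j, j) ∨ j ∨ l), g(g(c ∨ j ∨ j ∨ l, g(j, j, l), c ∨ c ∨ c), g(a, c ∨ j ∨ l ∨ l, a), g(g(j, j, j), c ∨ l, c)))
  Sort:  g(c ∨ g(c ∨ c ∨ c ∨ j, c ∨ l ∨ l ∨ l, a) ∨ j ∨ j ∨ j ∨ j ∨ l, g(g(g(j, j, c), c ∨ j ∨ j ∨ l, c ∨ j), c ∨ c ∨ c ∨ c ∨ j ∨ l, g(c, j, c) ∨ g(j, j, j) ∨ j ∨ l), g(g(c ∨ j ∨ j ∨ l, g(j, j, l), c ∨ c ∨ c), g(a, c ∨ j ∨ l ∨ l, a), g(g(j, j, j), c ∨ l, c))) ∨ j ∨ j ∨ j
  Put back:  g(g(c ∨ g(c ∨ c ∨ c ∨ j, c ∨ l ∨ l ∨ l, a) ∨ j ∨ j ∨ j ∨ j ∨ l, g(g(g(j, j, c), c ∨ j ∨ j ∨ l, c ∨ j), c ∨ c ∨ c ∨ c ∨ j ∨ l, g(c, j, c) ∨ g(j, j, j) ∨ j ∨ l), g(g(c ∨ j ∨ j ∨ l, g(j, j, l), c ∨ c ∨ c), g(a, c ∨ j ∨ l ∨ l, a), g(g(j, j, j), c ∨ l, c))) ∨ j ∨ j ∨ j, c, l)
Right:  g(j ∨ j ∨ g((g(l ∨ l ∨ l ∨ c, j ∨ c ∨ c ∨ c, a) ∨ c) ∨ (l ∨ (j ∨ j)) ∨ (j ∨ j), g(g(g(j, j, c), (l ∨ (a ∨ j)) ∨ (c ∨ j), a ∨ (c ∨ j)), (a ∨ l) ∨ c ∨ (j ∨ c) ∨ c ∨ c, g(j, j, j ∨ a) ∨ (g(c, j, c) ∨ (j ∨ l))), g(g(((j ∨ l) ∨ j) ∨ c, g(j, j, l), c ∨ (c ∨ c)), g(a, (l ∨ c) ∨ j ∨ l, a), g(g(j, j, j), l ∨ c, c))) ∨ j, c, l)
  Descend into:  j ∨ j ∨ g((g(l ∨ l ∨ l ∨ c, j ∨ c ∨ c ∨ c, a) ∨ c) ∨ (l ∨ (j ∨ j)) ∨ (j ∨ j), g(g(g(j, j, c), (l ∨ (a ∨ j)) ∨ (c ∨ j), a ∨ (c ∨ j)), (a ∨ l) ∨ c ∨ (j ∨ c) ∨ c ∨ c, g(j, j, j ∨ a) ∨ (g(c, j, c) ∨ (j ∨ l))), g(g(((j ∨ l) ∨ j) ∨ c, g(j, j, l), c ∨ (c ∨ c)), g(a, (l ∨ c) ∨ j ∨ l, a), g(g(j, j, j), l ∨ c, c))) ∨ j
  Canonicalize subterm:  g((g(l ∨ l ∨ l ∨ c, j ∨ c ∨ c ∨ c, a) ∨ c) ∨ (l ∨ (j ∨ j)) ∨ (j ∨ j), g(g(g(j, j, c), (l ∨ (a ∨ j)) ∨ (c ∨ j), a ∨ (c ∨ j)), (a ∨ l) ∨ c ∨ (j ∨ c) ∨ c ∨ c, g(j, j, j ∨ a) ∨ (g(c, j, c) ∨ (j ∨ l))), g(g(((j ∨ l) ∨ j) ∨ c, g(j, j, l), c ∨ (c ∨ c)), g(a, (l ∨ c) ∨ j ∨ l, a), g(g(j, j, j), l ∨ c, c)))  →  g(c ∨ g(c ∨ l ∨ l ∨ l, c ∨ c ∨ c ∨ j, a) ∨ j ∨ j ∨ j ∨ j ∨ l, g(g(g(j, j, c), c ∨ j ∨ j ∨ l, c ∨ j), c ∨ c ∨ c ∨ c ∨ j ∨ l, g(c, j, c) ∨ g(j, j, j) ∨ j ∨ l), g(g(c ∨ j ∨ j ∨ l, g(j, j, l), c ∨ c ∨ c), g(a, c ∨ j ∨ l ∨ l, a), g(g(j, j, j), c ∨ l, c)))
  Sort:  g(c ∨ g(c ∨ l ∨ l ∨ l, c ∨ c ∨ c ∨ j, a) ∨ j ∨ j ∨ j ∨ j ∨ l, g(g(g(j, j, c), c ∨ j ∨ j ∨ l, c ∨ j), c ∨ c ∨ c ∨ c ∨ j ∨ l, g(c, j, c) ∨ g(j, j, j) ∨ j ∨ l), g(g(c ∨ j ∨ j ∨ l, g(j, j, l), c ∨ c ∨ c), g(a, c ∨ j ∨ l ∨ l, a), g(g(j, j, j), c ∨ l, c))) ∨ j ∨ j ∨ j
  Put back:  g(g(c ∨ g(c ∨ l ∨ l ∨ l, c ∨ c ∨ c ∨ j, a) ∨ j ∨ j ∨ j ∨ j ∨ l, g(g(g(j, j, c), c ∨ j ∨ j ∨ l, c ∨ j), c ∨ c ∨ c ∨ c ∨ j ∨ l, g(c, j, c) ∨ g(j, j, j) ∨ j ∨ l), g(g(c ∨ j ∨ j ∨ l, g(j, j, l), c ∨ c ∨ c), g(a, c ∨ j ∨ l ∨ l, a), g(g(j, j, j), c ∨ l, c))) ∨ j ∨ j ∨ j, c, l)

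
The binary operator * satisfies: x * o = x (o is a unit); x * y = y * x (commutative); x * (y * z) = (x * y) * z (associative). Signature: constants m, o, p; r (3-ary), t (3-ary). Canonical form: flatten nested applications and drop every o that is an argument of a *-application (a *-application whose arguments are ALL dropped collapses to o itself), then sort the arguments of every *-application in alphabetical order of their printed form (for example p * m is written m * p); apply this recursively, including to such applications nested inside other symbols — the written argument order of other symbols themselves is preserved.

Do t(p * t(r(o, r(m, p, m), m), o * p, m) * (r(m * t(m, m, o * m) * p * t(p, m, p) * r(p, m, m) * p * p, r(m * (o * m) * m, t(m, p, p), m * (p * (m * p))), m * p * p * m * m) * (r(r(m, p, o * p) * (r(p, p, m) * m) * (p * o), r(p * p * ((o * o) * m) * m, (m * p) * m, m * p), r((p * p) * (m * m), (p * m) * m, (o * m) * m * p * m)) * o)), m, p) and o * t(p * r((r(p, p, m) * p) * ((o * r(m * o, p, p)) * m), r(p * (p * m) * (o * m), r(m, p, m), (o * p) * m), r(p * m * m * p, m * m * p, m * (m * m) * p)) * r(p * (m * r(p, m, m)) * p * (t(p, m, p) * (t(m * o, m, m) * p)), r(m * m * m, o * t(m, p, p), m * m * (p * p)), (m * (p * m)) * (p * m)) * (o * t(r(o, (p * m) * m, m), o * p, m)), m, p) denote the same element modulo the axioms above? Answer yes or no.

Answer: no — t(p * r(m * p * p * p * r(p, m, m) * t(m, m, m) * t(p, m, p), r(m * m * m, t(m, p, p), m * m * p * p), m * m * m * p * p) * r(m * p * r(m, p, p) * r(p, p, m), r(m * m * p * p, m * m * p, m * p), r(m * m * p * p, m * m * p, m * m * m * p)) * t(r(o, r(m, p, m), m), p, m), m, p) vs t(p * r(m * p * p * p * r(p, m, m) * t(m, m, m) * t(p, m, p), r(m * m * m, t(m, p, p), m * m * p * p), m * m * m * p * p) * r(m * p * r(m, p, p) * r(p, p, m), r(m * m * p * p, r(m, p, m), m * p), r(m * m * p * p, m * m * p, m * m * m * p)) * t(r(o, m * m * p, m), p, m), m, p)

Derivation:
Left:  t(p * t(r(o, r(m, p, m), m), o * p, m) * (r(m * t(m, m, o * m) * p * t(p, m, p) * r(p, m, m) * p * p, r(m * (o * m) * m, t(m, p, p), m * (p * (m * p))), m * p * p * m * m) * (r(r(m, p, o * p) * (r(p, p, m) * m) * (p * o), r(p * p * ((o * o) * m) * m, (m * p) * m, m * p), r((p * p) * (m * m), (p * m) * m, (o * m) * m * p * m)) * o)), m, p)
  Focus inside:  p * t(r(o, r(m, p, m), m), o * p, m) * (r(m * t(m, m, o * m) * p * t(p, m, p) * r(p, m, m) * p * p, r(m * (o * m) * m, t(m, p, p), m * (p * (m * p))), m * p * p * m * m) * (r(r(m, p, o * p) * (r(p, p, m) * m) * (p * o), r(p * p * ((o * o) * m) * m, (m * p) * m, m * p), r((p * p) * (m * m), (p * m) * m, (o * m) * m * p * m)) * o))
  Merge nested applications:  p * t(r(o, r(m, p, m), m), o * p, m) * r(m * t(m, m, o * m) * p * t(p, m, p) * r(p, m, m) * p * p, r(m * (o * m) * m, t(m, p, p), m * (p * (m * p))), m * p * p * m * m) * r(r(m, p, o * p) * (r(p, p, m) * m) * (p * o), r(p * p * ((o * o) * m) * m, (m * p) * m, m * p), r((p * p) * (m * m), (p * m) * m, (o * m) * m * p * m)) * o
  Inside:  t(r(o, r(m, p, m), m), o * p, m)  →  t(r(o, r(m, p, m), m), p, m)
  Canonicalize subterm:  r(m * t(m, m, o * m) * p * t(p, m, p) * r(p, m, m) * p * p, r(m * (o * m) * m, t(m, p, p), m * (p * (m * p))), m * p * p * m * m)  →  r(m * p * p * p * r(p, m, m) * t(m, m, m) * t(p, m, p), r(m * m * m, t(m, p, p), m * m * p * p), m * m * m * p * p)
  Inside:  r(r(m, p, o * p) * (r(p, p, m) * m) * (p * o), r(p * p * ((o * o) * m) * m, (m * p) * m, m * p), r((p * p) * (m * m), (p * m) * m, (o * m) * m * p * m))  →  r(m * p * r(m, p, p) * r(p, p, m), r(m * m * p * p, m * m * p, m * p), r(m * m * p * p, m * m * p, m * m * m * p))
  Unit:  drop o
  Order the arguments:  p * r(m * p * p * p * r(p, m, m) * t(m, m, m) * t(p, m, p), r(m * m * m, t(m, p, p), m * m * p * p), m * m * m * p * p) * r(m * p * r(m, p, p) * r(p, p, m), r(m * m * p * p, m * m * p, m * p), r(m * m * p * p, m * m * p, m * m * m * p)) * t(r(o, r(m, p, m), m), p, m)
  Put back:  t(p * r(m * p * p * p * r(p, m, m) * t(m, m, m) * t(p, m, p), r(m * m * m, t(m, p, p), m * m * p * p), m * m * m * p * p) * r(m * p * r(m, p, p) * r(p, p, m), r(m * m * p * p, m * m * p, m * p), r(m * m * p * p, m * m * p, m * m * m * p)) * t(r(o, r(m, p, m), m), p, m), m, p)
Right:  o * t(p * r((r(p, p, m) * p) * ((o * r(m * o, p, p)) * m), r(p * (p * m) * (o * m), r(m, p, m), (o * p) * m), r(p * m * m * p, m * m * p, m * (m * m) * p)) * r(p * (m * r(p, m, m)) * p * (t(p, m, p) * (t(m * o, m, m) * p)), r(m * m * m, o * t(m, p, p), m * m * (p * p)), (m * (p * m)) * (p * m)) * (o * t(r(o, (p * m) * m, m), o * p, m)), m, p)
  Canonicalize subterm:  t(p * r((r(p, p, m) * p) * ((o * r(m * o, p, p)) * m), r(p * (p * m) * (o * m), r(m, p, m), (o * p) * m), r(p * m * m * p, m * m * p, m * (m * m) * p)) * r(p * (m * r(p, m, m)) * p * (t(p, m, p) * (t(m * o, m, m) * p)), r(m * m * m, o * t(m, p, p), m * m * (p * p)), (m * (p * m)) * (p * m)) * (o * t(r(o, (p * m) * m, m), o * p, m)), m, p)  →  t(p * r(m * p * p * p * r(p, m, m) * t(m, m, m) * t(p, m, p), r(m * m * m, t(m, p, p), m * m * p * p), m * m * m * p * p) * r(m * p * r(m, p, p) * r(p, p, m), r(m * m * p * p, r(m, p, m), m * p), r(m * m * p * p, m * m * p, m * m * m * p)) * t(r(o, m * m * p, m), p, m), m, p)
  Drop the unit:  drop o
  Sort:  t(p * r(m * p * p * p * r(p, m, m) * t(m, m, m) * t(p, m, p), r(m * m * m, t(m, p, p), m * m * p * p), m * m * m * p * p) * r(m * p * r(m, p, p) * r(p, p, m), r(m * m * p * p, r(m, p, m), m * p), r(m * m * p * p, m * m * p, m * m * m * p)) * t(r(o, m * m * p, m), p, m), m, p)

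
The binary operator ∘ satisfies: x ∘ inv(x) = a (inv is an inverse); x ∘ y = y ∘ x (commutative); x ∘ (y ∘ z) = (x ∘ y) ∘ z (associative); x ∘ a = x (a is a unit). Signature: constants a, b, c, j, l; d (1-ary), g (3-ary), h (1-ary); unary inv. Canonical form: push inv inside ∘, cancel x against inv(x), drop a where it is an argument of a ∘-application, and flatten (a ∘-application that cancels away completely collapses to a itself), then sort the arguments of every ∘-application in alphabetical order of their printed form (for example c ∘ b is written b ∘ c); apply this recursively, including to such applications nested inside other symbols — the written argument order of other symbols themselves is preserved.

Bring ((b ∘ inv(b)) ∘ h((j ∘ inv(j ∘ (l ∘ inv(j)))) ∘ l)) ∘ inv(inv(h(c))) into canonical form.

Answer: h(c) ∘ h(j)

Derivation:
Push inv inside:  distribute inv over ∘ and collapse double inv
Cancel inverse pairs:  b cancels
Collect:  h(j) ∘ h(c)
Order the arguments:  h(c) ∘ h(j)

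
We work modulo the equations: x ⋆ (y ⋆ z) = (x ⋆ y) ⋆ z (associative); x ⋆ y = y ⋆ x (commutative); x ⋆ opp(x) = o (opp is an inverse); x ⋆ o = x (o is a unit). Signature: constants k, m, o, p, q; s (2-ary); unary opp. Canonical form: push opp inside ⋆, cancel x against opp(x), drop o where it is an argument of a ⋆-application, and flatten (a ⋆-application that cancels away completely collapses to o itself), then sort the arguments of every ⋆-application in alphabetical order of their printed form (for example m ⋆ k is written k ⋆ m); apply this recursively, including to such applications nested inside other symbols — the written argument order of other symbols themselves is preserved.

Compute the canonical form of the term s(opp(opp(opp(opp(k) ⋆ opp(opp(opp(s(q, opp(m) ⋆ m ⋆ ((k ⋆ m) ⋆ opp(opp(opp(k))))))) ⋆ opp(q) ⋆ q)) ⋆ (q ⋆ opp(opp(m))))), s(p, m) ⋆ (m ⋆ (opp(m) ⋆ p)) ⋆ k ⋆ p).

Answer: s(k ⋆ m ⋆ q ⋆ s(q, m), k ⋆ p ⋆ p ⋆ s(p, m))

Derivation:
Focus inside:  opp(opp(k) ⋆ opp(opp(opp(s(q, opp(m) ⋆ m ⋆ ((k ⋆ m) ⋆ opp(opp(opp(k))))))) ⋆ opp(q) ⋆ q)) ⋆ (q ⋆ opp(opp(m)))
Push opp inside:  distribute opp over ⋆ and collapse double opp
Collect terms:  k ⋆ s(q, m) ⋆ q ⋆ m
Sort:  k ⋆ m ⋆ q ⋆ s(q, m)
Reassemble:  s(k ⋆ m ⋆ q ⋆ s(q, m), k ⋆ p ⋆ p ⋆ s(p, m))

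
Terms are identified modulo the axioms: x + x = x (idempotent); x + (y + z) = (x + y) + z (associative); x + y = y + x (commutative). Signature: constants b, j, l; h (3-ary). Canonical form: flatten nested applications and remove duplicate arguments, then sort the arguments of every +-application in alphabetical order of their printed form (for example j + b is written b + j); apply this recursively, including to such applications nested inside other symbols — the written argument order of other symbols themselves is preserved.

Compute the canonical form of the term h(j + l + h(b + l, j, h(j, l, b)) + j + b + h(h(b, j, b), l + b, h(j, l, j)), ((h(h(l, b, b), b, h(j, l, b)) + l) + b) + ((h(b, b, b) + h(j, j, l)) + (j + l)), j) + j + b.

Simplify inside:  h(j + l + h(b + l, j, h(j, l, b)) + j + b + h(h(b, j, b), l + b, h(j, l, j)), ((h(h(l, b, b), b, h(j, l, b)) + l) + b) + ((h(b, b, b) + h(j, j, l)) + (j + l)), j)  →  h(b + h(b + l, j, h(j, l, b)) + h(h(b, j, b), b + l, h(j, l, j)) + j + l, b + h(b, b, b) + h(h(l, b, b), b, h(j, l, b)) + h(j, j, l) + j + l, j)
Sort arguments:  b + h(b + h(b + l, j, h(j, l, b)) + h(h(b, j, b), b + l, h(j, l, j)) + j + l, b + h(b, b, b) + h(h(l, b, b), b, h(j, l, b)) + h(j, j, l) + j + l, j) + j

Answer: b + h(b + h(b + l, j, h(j, l, b)) + h(h(b, j, b), b + l, h(j, l, j)) + j + l, b + h(b, b, b) + h(h(l, b, b), b, h(j, l, b)) + h(j, j, l) + j + l, j) + j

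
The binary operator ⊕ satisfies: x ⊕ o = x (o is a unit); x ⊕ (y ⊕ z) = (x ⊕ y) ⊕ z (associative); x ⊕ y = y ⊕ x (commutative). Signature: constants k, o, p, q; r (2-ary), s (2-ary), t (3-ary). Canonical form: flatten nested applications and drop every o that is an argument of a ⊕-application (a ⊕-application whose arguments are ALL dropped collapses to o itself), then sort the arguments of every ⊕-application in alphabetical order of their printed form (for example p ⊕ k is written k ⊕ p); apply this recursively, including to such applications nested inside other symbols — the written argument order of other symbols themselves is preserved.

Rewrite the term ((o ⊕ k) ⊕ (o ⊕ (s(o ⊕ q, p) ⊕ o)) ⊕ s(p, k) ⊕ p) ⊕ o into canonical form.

Answer: k ⊕ p ⊕ s(p, k) ⊕ s(q, p)

Derivation:
Merge nested applications:  o ⊕ k ⊕ o ⊕ s(o ⊕ q, p) ⊕ o ⊕ s(p, k) ⊕ p ⊕ o
Canonicalize subterm:  s(o ⊕ q, p)  →  s(q, p)
Drop the unit:  drop o (×4)
Order the arguments:  k ⊕ p ⊕ s(p, k) ⊕ s(q, p)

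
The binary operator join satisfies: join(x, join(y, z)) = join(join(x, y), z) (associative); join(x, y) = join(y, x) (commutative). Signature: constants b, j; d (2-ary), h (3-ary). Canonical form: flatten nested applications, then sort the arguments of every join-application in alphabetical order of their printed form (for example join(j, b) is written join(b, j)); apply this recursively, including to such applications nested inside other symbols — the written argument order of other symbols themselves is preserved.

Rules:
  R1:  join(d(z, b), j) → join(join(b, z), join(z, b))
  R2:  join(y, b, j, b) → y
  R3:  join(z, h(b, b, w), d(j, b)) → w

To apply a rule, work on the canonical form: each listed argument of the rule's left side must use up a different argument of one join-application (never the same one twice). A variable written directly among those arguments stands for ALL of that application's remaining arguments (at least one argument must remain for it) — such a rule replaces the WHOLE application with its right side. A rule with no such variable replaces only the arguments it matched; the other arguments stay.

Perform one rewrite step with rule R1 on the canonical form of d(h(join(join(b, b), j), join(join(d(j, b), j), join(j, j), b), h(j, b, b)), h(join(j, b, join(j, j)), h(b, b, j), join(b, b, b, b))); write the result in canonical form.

Answer: d(h(join(b, b, j), join(b, b, b, j, j, j, j), h(j, b, b)), h(join(b, j, j, j), h(b, b, j), join(b, b, b, b)))

Derivation:
Canonical form:  d(h(join(b, b, j), join(b, d(j, b), j, j, j), h(j, b, b)), h(join(b, j, j, j), h(b, b, j), join(b, b, b, b)))
R1 matches:  uses d(j, b), j;  z := j
Result:  d(h(join(b, b, j), join(b, b, b, j, j, j, j), h(j, b, b)), h(join(b, j, j, j), h(b, b, j), join(b, b, b, b)))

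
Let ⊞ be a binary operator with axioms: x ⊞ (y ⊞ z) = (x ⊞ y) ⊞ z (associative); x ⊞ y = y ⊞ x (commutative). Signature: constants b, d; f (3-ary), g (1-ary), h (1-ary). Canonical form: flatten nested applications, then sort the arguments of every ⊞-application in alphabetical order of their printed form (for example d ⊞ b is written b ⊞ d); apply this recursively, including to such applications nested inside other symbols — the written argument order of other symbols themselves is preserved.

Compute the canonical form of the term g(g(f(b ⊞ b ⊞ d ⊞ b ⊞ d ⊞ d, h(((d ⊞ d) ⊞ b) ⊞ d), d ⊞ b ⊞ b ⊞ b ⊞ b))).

Work inside:  ((d ⊞ d) ⊞ b) ⊞ d
Un-nest:  d ⊞ d ⊞ b ⊞ d
Sort:  b ⊞ d ⊞ d ⊞ d
Reassemble:  g(g(f(b ⊞ b ⊞ b ⊞ d ⊞ d ⊞ d, h(b ⊞ d ⊞ d ⊞ d), b ⊞ b ⊞ b ⊞ b ⊞ d)))

Answer: g(g(f(b ⊞ b ⊞ b ⊞ d ⊞ d ⊞ d, h(b ⊞ d ⊞ d ⊞ d), b ⊞ b ⊞ b ⊞ b ⊞ d)))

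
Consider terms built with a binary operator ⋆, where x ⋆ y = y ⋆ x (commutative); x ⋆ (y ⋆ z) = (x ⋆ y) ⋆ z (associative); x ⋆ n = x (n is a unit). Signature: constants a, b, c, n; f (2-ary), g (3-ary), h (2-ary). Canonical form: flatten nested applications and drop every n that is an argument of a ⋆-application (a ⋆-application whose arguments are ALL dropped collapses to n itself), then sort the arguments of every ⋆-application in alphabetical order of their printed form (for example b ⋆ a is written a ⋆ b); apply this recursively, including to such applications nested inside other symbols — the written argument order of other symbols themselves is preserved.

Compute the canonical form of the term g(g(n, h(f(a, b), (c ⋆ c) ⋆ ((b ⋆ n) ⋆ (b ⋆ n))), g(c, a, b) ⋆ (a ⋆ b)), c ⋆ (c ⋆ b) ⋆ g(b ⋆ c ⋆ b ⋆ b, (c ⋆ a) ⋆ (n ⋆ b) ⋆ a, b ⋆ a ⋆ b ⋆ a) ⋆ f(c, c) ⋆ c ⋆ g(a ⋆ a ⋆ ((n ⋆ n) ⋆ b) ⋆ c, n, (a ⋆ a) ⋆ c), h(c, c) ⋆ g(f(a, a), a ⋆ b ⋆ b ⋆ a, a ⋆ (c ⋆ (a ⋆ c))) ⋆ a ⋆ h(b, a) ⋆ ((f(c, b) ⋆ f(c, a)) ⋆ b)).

Focus inside:  c ⋆ (c ⋆ b) ⋆ g(b ⋆ c ⋆ b ⋆ b, (c ⋆ a) ⋆ (n ⋆ b) ⋆ a, b ⋆ a ⋆ b ⋆ a) ⋆ f(c, c) ⋆ c ⋆ g(a ⋆ a ⋆ ((n ⋆ n) ⋆ b) ⋆ c, n, (a ⋆ a) ⋆ c)
Un-nest:  c ⋆ c ⋆ b ⋆ g(b ⋆ c ⋆ b ⋆ b, (c ⋆ a) ⋆ (n ⋆ b) ⋆ a, b ⋆ a ⋆ b ⋆ a) ⋆ f(c, c) ⋆ c ⋆ g(a ⋆ a ⋆ ((n ⋆ n) ⋆ b) ⋆ c, n, (a ⋆ a) ⋆ c)
Simplify inside:  g(b ⋆ c ⋆ b ⋆ b, (c ⋆ a) ⋆ (n ⋆ b) ⋆ a, b ⋆ a ⋆ b ⋆ a)  →  g(b ⋆ b ⋆ b ⋆ c, a ⋆ a ⋆ b ⋆ c, a ⋆ a ⋆ b ⋆ b)
Simplify inside:  g(a ⋆ a ⋆ ((n ⋆ n) ⋆ b) ⋆ c, n, (a ⋆ a) ⋆ c)  →  g(a ⋆ a ⋆ b ⋆ c, n, a ⋆ a ⋆ c)
Sort arguments:  b ⋆ c ⋆ c ⋆ c ⋆ f(c, c) ⋆ g(a ⋆ a ⋆ b ⋆ c, n, a ⋆ a ⋆ c) ⋆ g(b ⋆ b ⋆ b ⋆ c, a ⋆ a ⋆ b ⋆ c, a ⋆ a ⋆ b ⋆ b)
Rebuild:  g(g(n, h(f(a, b), b ⋆ b ⋆ c ⋆ c), a ⋆ b ⋆ g(c, a, b)), b ⋆ c ⋆ c ⋆ c ⋆ f(c, c) ⋆ g(a ⋆ a ⋆ b ⋆ c, n, a ⋆ a ⋆ c) ⋆ g(b ⋆ b ⋆ b ⋆ c, a ⋆ a ⋆ b ⋆ c, a ⋆ a ⋆ b ⋆ b), a ⋆ b ⋆ f(c, a) ⋆ f(c, b) ⋆ g(f(a, a), a ⋆ a ⋆ b ⋆ b, a ⋆ a ⋆ c ⋆ c) ⋆ h(b, a) ⋆ h(c, c))

Answer: g(g(n, h(f(a, b), b ⋆ b ⋆ c ⋆ c), a ⋆ b ⋆ g(c, a, b)), b ⋆ c ⋆ c ⋆ c ⋆ f(c, c) ⋆ g(a ⋆ a ⋆ b ⋆ c, n, a ⋆ a ⋆ c) ⋆ g(b ⋆ b ⋆ b ⋆ c, a ⋆ a ⋆ b ⋆ c, a ⋆ a ⋆ b ⋆ b), a ⋆ b ⋆ f(c, a) ⋆ f(c, b) ⋆ g(f(a, a), a ⋆ a ⋆ b ⋆ b, a ⋆ a ⋆ c ⋆ c) ⋆ h(b, a) ⋆ h(c, c))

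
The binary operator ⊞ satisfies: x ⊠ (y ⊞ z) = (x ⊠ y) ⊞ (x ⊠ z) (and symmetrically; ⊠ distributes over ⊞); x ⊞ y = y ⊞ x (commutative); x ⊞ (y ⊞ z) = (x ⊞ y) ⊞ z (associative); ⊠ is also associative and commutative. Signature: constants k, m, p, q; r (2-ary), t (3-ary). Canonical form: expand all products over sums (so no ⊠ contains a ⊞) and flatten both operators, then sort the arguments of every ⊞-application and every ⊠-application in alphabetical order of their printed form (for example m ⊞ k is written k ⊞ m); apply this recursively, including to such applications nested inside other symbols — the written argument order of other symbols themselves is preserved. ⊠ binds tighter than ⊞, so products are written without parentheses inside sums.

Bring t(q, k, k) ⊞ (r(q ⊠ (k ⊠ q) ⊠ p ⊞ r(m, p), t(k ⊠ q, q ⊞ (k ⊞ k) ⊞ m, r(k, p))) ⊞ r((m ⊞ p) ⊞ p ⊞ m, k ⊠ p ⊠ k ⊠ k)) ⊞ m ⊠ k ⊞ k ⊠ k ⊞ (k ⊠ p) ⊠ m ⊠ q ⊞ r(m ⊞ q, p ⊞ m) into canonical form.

Un-nest:  t(q, k, k) ⊞ r(k ⊠ p ⊠ q ⊠ q ⊞ r(m, p), t(k ⊠ q, k ⊞ k ⊞ m ⊞ q, r(k, p))) ⊞ r(m ⊞ m ⊞ p ⊞ p, k ⊠ k ⊠ k ⊠ p) ⊞ k ⊠ m ⊞ k ⊠ k ⊞ k ⊠ m ⊠ p ⊠ q ⊞ r(m ⊞ q, m ⊞ p)
Sort arguments:  k ⊠ k ⊞ k ⊠ m ⊞ k ⊠ m ⊠ p ⊠ q ⊞ r(k ⊠ p ⊠ q ⊠ q ⊞ r(m, p), t(k ⊠ q, k ⊞ k ⊞ m ⊞ q, r(k, p))) ⊞ r(m ⊞ m ⊞ p ⊞ p, k ⊠ k ⊠ k ⊠ p) ⊞ r(m ⊞ q, m ⊞ p) ⊞ t(q, k, k)

Answer: k ⊠ k ⊞ k ⊠ m ⊞ k ⊠ m ⊠ p ⊠ q ⊞ r(k ⊠ p ⊠ q ⊠ q ⊞ r(m, p), t(k ⊠ q, k ⊞ k ⊞ m ⊞ q, r(k, p))) ⊞ r(m ⊞ m ⊞ p ⊞ p, k ⊠ k ⊠ k ⊠ p) ⊞ r(m ⊞ q, m ⊞ p) ⊞ t(q, k, k)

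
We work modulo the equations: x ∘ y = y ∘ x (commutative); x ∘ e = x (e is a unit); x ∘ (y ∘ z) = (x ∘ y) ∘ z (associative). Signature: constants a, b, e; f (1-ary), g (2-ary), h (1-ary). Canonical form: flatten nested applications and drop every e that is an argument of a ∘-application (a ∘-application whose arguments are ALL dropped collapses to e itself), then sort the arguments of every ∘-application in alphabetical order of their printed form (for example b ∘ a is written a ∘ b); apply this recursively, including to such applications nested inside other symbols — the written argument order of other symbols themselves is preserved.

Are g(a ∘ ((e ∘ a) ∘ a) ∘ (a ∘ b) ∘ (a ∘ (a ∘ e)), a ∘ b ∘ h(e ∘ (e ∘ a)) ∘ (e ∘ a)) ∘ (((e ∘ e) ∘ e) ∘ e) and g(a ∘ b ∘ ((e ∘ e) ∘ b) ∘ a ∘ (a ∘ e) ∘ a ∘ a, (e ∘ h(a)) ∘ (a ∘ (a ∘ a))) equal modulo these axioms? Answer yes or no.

Left:  g(a ∘ ((e ∘ a) ∘ a) ∘ (a ∘ b) ∘ (a ∘ (a ∘ e)), a ∘ b ∘ h(e ∘ (e ∘ a)) ∘ (e ∘ a)) ∘ (((e ∘ e) ∘ e) ∘ e)
  Flatten:  g(a ∘ ((e ∘ a) ∘ a) ∘ (a ∘ b) ∘ (a ∘ (a ∘ e)), a ∘ b ∘ h(e ∘ (e ∘ a)) ∘ (e ∘ a)) ∘ e ∘ e ∘ e ∘ e
  Canonicalize subterm:  g(a ∘ ((e ∘ a) ∘ a) ∘ (a ∘ b) ∘ (a ∘ (a ∘ e)), a ∘ b ∘ h(e ∘ (e ∘ a)) ∘ (e ∘ a))  →  g(a ∘ a ∘ a ∘ a ∘ a ∘ a ∘ b, a ∘ a ∘ b ∘ h(a))
  Drop the unit:  drop e (×4)
  Sort:  g(a ∘ a ∘ a ∘ a ∘ a ∘ a ∘ b, a ∘ a ∘ b ∘ h(a))
Right:  g(a ∘ b ∘ ((e ∘ e) ∘ b) ∘ a ∘ (a ∘ e) ∘ a ∘ a, (e ∘ h(a)) ∘ (a ∘ (a ∘ a)))
  Work inside:  a ∘ b ∘ ((e ∘ e) ∘ b) ∘ a ∘ (a ∘ e) ∘ a ∘ a
  Flatten:  a ∘ b ∘ e ∘ e ∘ b ∘ a ∘ a ∘ e ∘ a ∘ a
  Units out:  drop e (×3)
  Sort:  a ∘ a ∘ a ∘ a ∘ a ∘ b ∘ b
  Reassemble:  g(a ∘ a ∘ a ∘ a ∘ a ∘ b ∘ b, a ∘ a ∘ a ∘ h(a))

Answer: no — g(a ∘ a ∘ a ∘ a ∘ a ∘ a ∘ b, a ∘ a ∘ b ∘ h(a)) vs g(a ∘ a ∘ a ∘ a ∘ a ∘ b ∘ b, a ∘ a ∘ a ∘ h(a))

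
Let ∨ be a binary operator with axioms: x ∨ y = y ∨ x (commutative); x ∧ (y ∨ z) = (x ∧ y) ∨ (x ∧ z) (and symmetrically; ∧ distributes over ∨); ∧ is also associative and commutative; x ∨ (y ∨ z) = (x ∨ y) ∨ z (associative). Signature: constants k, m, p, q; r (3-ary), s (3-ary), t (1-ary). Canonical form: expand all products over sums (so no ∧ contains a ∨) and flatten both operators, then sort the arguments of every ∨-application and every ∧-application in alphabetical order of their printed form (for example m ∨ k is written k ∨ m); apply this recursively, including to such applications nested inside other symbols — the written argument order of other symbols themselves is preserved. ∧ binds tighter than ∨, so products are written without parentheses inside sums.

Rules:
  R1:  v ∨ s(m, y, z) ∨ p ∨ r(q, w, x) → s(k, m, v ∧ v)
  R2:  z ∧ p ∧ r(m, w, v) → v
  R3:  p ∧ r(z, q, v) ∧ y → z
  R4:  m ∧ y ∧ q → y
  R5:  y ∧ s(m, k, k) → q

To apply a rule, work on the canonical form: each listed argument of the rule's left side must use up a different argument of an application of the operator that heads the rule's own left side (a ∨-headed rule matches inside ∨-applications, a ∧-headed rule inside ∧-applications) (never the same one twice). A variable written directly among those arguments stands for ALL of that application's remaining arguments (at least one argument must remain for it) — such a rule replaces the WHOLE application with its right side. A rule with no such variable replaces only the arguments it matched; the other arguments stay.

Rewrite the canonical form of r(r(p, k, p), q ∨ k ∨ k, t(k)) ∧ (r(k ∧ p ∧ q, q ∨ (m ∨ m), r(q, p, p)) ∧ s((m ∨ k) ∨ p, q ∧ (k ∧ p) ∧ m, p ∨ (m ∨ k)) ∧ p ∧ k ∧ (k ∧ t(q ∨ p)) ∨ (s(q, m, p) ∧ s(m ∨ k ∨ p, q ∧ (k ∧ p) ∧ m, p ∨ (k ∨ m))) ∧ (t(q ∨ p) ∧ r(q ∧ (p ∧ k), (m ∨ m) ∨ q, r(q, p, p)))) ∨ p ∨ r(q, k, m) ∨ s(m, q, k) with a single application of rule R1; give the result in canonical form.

Answer: s(k, m, k ∧ k ∧ k ∧ k ∧ p ∧ p ∧ r(k ∧ p ∧ q, m ∨ m ∨ q, r(q, p, p)) ∧ r(k ∧ p ∧ q, m ∨ m ∨ q, r(q, p, p)) ∧ r(r(p, k, p), k ∨ k ∨ q, t(k)) ∧ r(r(p, k, p), k ∨ k ∨ q, t(k)) ∧ s(k ∨ m ∨ p, k ∧ m ∧ p ∧ q, k ∨ m ∨ p) ∧ s(k ∨ m ∨ p, k ∧ m ∧ p ∧ q, k ∨ m ∨ p) ∧ t(p ∨ q) ∧ t(p ∨ q) ∨ k ∧ k ∧ p ∧ r(k ∧ p ∧ q, m ∨ m ∨ q, r(q, p, p)) ∧ r(k ∧ p ∧ q, m ∨ m ∨ q, r(q, p, p)) ∧ r(r(p, k, p), k ∨ k ∨ q, t(k)) ∧ r(r(p, k, p), k ∨ k ∨ q, t(k)) ∧ s(k ∨ m ∨ p, k ∧ m ∧ p ∧ q, k ∨ m ∨ p) ∧ s(k ∨ m ∨ p, k ∧ m ∧ p ∧ q, k ∨ m ∨ p) ∧ s(q, m, p) ∧ t(p ∨ q) ∧ t(p ∨ q) ∨ k ∧ k ∧ p ∧ r(k ∧ p ∧ q, m ∨ m ∨ q, r(q, p, p)) ∧ r(k ∧ p ∧ q, m ∨ m ∨ q, r(q, p, p)) ∧ r(r(p, k, p), k ∨ k ∨ q, t(k)) ∧ r(r(p, k, p), k ∨ k ∨ q, t(k)) ∧ s(k ∨ m ∨ p, k ∧ m ∧ p ∧ q, k ∨ m ∨ p) ∧ s(k ∨ m ∨ p, k ∧ m ∧ p ∧ q, k ∨ m ∨ p) ∧ s(q, m, p) ∧ t(p ∨ q) ∧ t(p ∨ q) ∨ r(k ∧ p ∧ q, m ∨ m ∨ q, r(q, p, p)) ∧ r(k ∧ p ∧ q, m ∨ m ∨ q, r(q, p, p)) ∧ r(r(p, k, p), k ∨ k ∨ q, t(k)) ∧ r(r(p, k, p), k ∨ k ∨ q, t(k)) ∧ s(k ∨ m ∨ p, k ∧ m ∧ p ∧ q, k ∨ m ∨ p) ∧ s(k ∨ m ∨ p, k ∧ m ∧ p ∧ q, k ∨ m ∨ p) ∧ s(q, m, p) ∧ s(q, m, p) ∧ t(p ∨ q) ∧ t(p ∨ q))

Derivation:
Canonical form:  k ∧ k ∧ p ∧ r(k ∧ p ∧ q, m ∨ m ∨ q, r(q, p, p)) ∧ r(r(p, k, p), k ∨ k ∨ q, t(k)) ∧ s(k ∨ m ∨ p, k ∧ m ∧ p ∧ q, k ∨ m ∨ p) ∧ t(p ∨ q) ∨ p ∨ r(k ∧ p ∧ q, m ∨ m ∨ q, r(q, p, p)) ∧ r(r(p, k, p), k ∨ k ∨ q, t(k)) ∧ s(k ∨ m ∨ p, k ∧ m ∧ p ∧ q, k ∨ m ∨ p) ∧ s(q, m, p) ∧ t(p ∨ q) ∨ r(q, k, m) ∨ s(m, q, k)
Match R1:  consume p, r(q, k, m), s(m, q, k);  v := k ∧ k ∧ p ∧ r(k ∧ p ∧ q, m ∨ m ∨ q, r(q, p, p)) ∧ r(r(p, k, p), k ∨ k ∨ q, t(k)) ∧ s(k ∨ m ∨ p, k ∧ m ∧ p ∧ q, k ∨ m ∨ p) ∧ t(p ∨ q) ∨ r(k ∧ p ∧ q, m ∨ m ∨ q, r(q, p, p)) ∧ r(r(p, k, p), k ∨ k ∨ q, t(k)) ∧ s(k ∨ m ∨ p, k ∧ m ∧ p ∧ q, k ∨ m ∨ p) ∧ s(q, m, p) ∧ t(p ∨ q), w := k, x := m, y := q, z := k
The variable takes the whole remainder — replace the entire application.
Result:  s(k, m, k ∧ k ∧ k ∧ k ∧ p ∧ p ∧ r(k ∧ p ∧ q, m ∨ m ∨ q, r(q, p, p)) ∧ r(k ∧ p ∧ q, m ∨ m ∨ q, r(q, p, p)) ∧ r(r(p, k, p), k ∨ k ∨ q, t(k)) ∧ r(r(p, k, p), k ∨ k ∨ q, t(k)) ∧ s(k ∨ m ∨ p, k ∧ m ∧ p ∧ q, k ∨ m ∨ p) ∧ s(k ∨ m ∨ p, k ∧ m ∧ p ∧ q, k ∨ m ∨ p) ∧ t(p ∨ q) ∧ t(p ∨ q) ∨ k ∧ k ∧ p ∧ r(k ∧ p ∧ q, m ∨ m ∨ q, r(q, p, p)) ∧ r(k ∧ p ∧ q, m ∨ m ∨ q, r(q, p, p)) ∧ r(r(p, k, p), k ∨ k ∨ q, t(k)) ∧ r(r(p, k, p), k ∨ k ∨ q, t(k)) ∧ s(k ∨ m ∨ p, k ∧ m ∧ p ∧ q, k ∨ m ∨ p) ∧ s(k ∨ m ∨ p, k ∧ m ∧ p ∧ q, k ∨ m ∨ p) ∧ s(q, m, p) ∧ t(p ∨ q) ∧ t(p ∨ q) ∨ k ∧ k ∧ p ∧ r(k ∧ p ∧ q, m ∨ m ∨ q, r(q, p, p)) ∧ r(k ∧ p ∧ q, m ∨ m ∨ q, r(q, p, p)) ∧ r(r(p, k, p), k ∨ k ∨ q, t(k)) ∧ r(r(p, k, p), k ∨ k ∨ q, t(k)) ∧ s(k ∨ m ∨ p, k ∧ m ∧ p ∧ q, k ∨ m ∨ p) ∧ s(k ∨ m ∨ p, k ∧ m ∧ p ∧ q, k ∨ m ∨ p) ∧ s(q, m, p) ∧ t(p ∨ q) ∧ t(p ∨ q) ∨ r(k ∧ p ∧ q, m ∨ m ∨ q, r(q, p, p)) ∧ r(k ∧ p ∧ q, m ∨ m ∨ q, r(q, p, p)) ∧ r(r(p, k, p), k ∨ k ∨ q, t(k)) ∧ r(r(p, k, p), k ∨ k ∨ q, t(k)) ∧ s(k ∨ m ∨ p, k ∧ m ∧ p ∧ q, k ∨ m ∨ p) ∧ s(k ∨ m ∨ p, k ∧ m ∧ p ∧ q, k ∨ m ∨ p) ∧ s(q, m, p) ∧ s(q, m, p) ∧ t(p ∨ q) ∧ t(p ∨ q))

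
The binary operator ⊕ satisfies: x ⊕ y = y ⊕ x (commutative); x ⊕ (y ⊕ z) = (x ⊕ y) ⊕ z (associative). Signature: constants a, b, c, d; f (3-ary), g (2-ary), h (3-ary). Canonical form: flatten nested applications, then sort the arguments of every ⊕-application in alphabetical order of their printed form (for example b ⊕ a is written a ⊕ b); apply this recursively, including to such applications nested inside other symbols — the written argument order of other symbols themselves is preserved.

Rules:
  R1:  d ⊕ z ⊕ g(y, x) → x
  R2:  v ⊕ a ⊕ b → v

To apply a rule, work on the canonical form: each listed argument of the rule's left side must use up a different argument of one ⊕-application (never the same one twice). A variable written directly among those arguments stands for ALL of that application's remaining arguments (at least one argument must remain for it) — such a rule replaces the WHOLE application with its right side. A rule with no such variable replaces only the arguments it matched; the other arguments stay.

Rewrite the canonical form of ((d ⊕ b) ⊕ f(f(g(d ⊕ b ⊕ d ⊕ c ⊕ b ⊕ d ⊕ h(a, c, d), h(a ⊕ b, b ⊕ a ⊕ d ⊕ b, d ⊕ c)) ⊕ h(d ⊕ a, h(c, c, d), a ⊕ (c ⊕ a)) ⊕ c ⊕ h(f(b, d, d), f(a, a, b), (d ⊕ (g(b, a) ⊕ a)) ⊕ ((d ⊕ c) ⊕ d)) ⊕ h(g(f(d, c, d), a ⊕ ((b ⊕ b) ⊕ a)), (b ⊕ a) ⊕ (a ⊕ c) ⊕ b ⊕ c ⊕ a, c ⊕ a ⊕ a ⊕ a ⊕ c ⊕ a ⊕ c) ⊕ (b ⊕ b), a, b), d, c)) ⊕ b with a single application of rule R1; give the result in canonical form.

Canonical form:  b ⊕ b ⊕ d ⊕ f(f(b ⊕ b ⊕ c ⊕ g(b ⊕ b ⊕ c ⊕ d ⊕ d ⊕ d ⊕ h(a, c, d), h(a ⊕ b, a ⊕ b ⊕ b ⊕ d, c ⊕ d)) ⊕ h(a ⊕ d, h(c, c, d), a ⊕ a ⊕ c) ⊕ h(f(b, d, d), f(a, a, b), a ⊕ c ⊕ d ⊕ d ⊕ d ⊕ g(b, a)) ⊕ h(g(f(d, c, d), a ⊕ a ⊕ b ⊕ b), a ⊕ a ⊕ a ⊕ b ⊕ b ⊕ c ⊕ c, a ⊕ a ⊕ a ⊕ a ⊕ c ⊕ c ⊕ c), a, b), d, c)
Match R1:  consume d, g(b, a);  x := a, y := b, z := a ⊕ c ⊕ d ⊕ d
Every leftover argument binds to the variable; the entire application is replaced.
Result:  b ⊕ b ⊕ d ⊕ f(f(b ⊕ b ⊕ c ⊕ g(b ⊕ b ⊕ c ⊕ d ⊕ d ⊕ d ⊕ h(a, c, d), h(a ⊕ b, a ⊕ b ⊕ b ⊕ d, c ⊕ d)) ⊕ h(a ⊕ d, h(c, c, d), a ⊕ a ⊕ c) ⊕ h(f(b, d, d), f(a, a, b), a) ⊕ h(g(f(d, c, d), a ⊕ a ⊕ b ⊕ b), a ⊕ a ⊕ a ⊕ b ⊕ b ⊕ c ⊕ c, a ⊕ a ⊕ a ⊕ a ⊕ c ⊕ c ⊕ c), a, b), d, c)

Answer: b ⊕ b ⊕ d ⊕ f(f(b ⊕ b ⊕ c ⊕ g(b ⊕ b ⊕ c ⊕ d ⊕ d ⊕ d ⊕ h(a, c, d), h(a ⊕ b, a ⊕ b ⊕ b ⊕ d, c ⊕ d)) ⊕ h(a ⊕ d, h(c, c, d), a ⊕ a ⊕ c) ⊕ h(f(b, d, d), f(a, a, b), a) ⊕ h(g(f(d, c, d), a ⊕ a ⊕ b ⊕ b), a ⊕ a ⊕ a ⊕ b ⊕ b ⊕ c ⊕ c, a ⊕ a ⊕ a ⊕ a ⊕ c ⊕ c ⊕ c), a, b), d, c)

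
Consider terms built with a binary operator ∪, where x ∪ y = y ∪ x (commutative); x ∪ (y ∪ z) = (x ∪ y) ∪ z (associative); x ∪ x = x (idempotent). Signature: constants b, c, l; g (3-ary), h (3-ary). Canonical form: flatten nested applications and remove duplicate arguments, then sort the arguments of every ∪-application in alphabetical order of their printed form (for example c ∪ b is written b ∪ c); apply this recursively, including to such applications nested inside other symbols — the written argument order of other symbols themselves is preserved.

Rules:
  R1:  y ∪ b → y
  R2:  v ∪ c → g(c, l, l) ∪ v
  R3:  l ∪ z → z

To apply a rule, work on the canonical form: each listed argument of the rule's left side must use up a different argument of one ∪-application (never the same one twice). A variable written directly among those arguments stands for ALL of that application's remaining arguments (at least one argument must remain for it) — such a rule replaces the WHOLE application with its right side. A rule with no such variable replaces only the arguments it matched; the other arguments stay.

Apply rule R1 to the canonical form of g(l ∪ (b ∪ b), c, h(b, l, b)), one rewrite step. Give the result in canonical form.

Answer: g(l, c, h(b, l, b))

Derivation:
Canonical form:  g(b ∪ l, c, h(b, l, b))
Match R1:  consume b;  y := l
The variable takes the whole remainder — replace the entire application.
New term:  g(l, c, h(b, l, b))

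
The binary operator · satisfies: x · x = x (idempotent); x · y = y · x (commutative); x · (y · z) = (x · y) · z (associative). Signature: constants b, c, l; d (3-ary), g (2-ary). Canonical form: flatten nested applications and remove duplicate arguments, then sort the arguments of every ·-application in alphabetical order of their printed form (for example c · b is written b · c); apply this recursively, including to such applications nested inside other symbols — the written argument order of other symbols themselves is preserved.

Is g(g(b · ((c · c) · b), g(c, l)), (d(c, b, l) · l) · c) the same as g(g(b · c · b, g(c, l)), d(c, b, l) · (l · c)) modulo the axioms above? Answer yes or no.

Left:  g(g(b · ((c · c) · b), g(c, l)), (d(c, b, l) · l) · c)
  Focus inside:  (d(c, b, l) · l) · c
  Merge nested applications:  d(c, b, l) · l · c
  Sort arguments:  c · d(c, b, l) · l
  Reassemble:  g(g(b · c, g(c, l)), c · d(c, b, l) · l)
Right:  g(g(b · c · b, g(c, l)), d(c, b, l) · (l · c))
  Focus inside:  d(c, b, l) · (l · c)
  Merge nested applications:  d(c, b, l) · l · c
  Sort arguments:  c · d(c, b, l) · l
  Reassemble:  g(g(b · c, g(c, l)), c · d(c, b, l) · l)

Answer: yes — both canonical forms are g(g(b · c, g(c, l)), c · d(c, b, l) · l)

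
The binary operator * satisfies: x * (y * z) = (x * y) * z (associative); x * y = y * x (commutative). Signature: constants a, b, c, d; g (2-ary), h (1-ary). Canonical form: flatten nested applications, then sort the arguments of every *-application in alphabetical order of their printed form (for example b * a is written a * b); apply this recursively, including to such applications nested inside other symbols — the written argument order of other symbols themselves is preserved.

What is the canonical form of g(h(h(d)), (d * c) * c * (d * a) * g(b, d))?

Answer: g(h(h(d)), a * c * c * d * d * g(b, d))

Derivation:
Work inside:  (d * c) * c * (d * a) * g(b, d)
Un-nest:  d * c * c * d * a * g(b, d)
Sort arguments:  a * c * c * d * d * g(b, d)
Reassemble:  g(h(h(d)), a * c * c * d * d * g(b, d))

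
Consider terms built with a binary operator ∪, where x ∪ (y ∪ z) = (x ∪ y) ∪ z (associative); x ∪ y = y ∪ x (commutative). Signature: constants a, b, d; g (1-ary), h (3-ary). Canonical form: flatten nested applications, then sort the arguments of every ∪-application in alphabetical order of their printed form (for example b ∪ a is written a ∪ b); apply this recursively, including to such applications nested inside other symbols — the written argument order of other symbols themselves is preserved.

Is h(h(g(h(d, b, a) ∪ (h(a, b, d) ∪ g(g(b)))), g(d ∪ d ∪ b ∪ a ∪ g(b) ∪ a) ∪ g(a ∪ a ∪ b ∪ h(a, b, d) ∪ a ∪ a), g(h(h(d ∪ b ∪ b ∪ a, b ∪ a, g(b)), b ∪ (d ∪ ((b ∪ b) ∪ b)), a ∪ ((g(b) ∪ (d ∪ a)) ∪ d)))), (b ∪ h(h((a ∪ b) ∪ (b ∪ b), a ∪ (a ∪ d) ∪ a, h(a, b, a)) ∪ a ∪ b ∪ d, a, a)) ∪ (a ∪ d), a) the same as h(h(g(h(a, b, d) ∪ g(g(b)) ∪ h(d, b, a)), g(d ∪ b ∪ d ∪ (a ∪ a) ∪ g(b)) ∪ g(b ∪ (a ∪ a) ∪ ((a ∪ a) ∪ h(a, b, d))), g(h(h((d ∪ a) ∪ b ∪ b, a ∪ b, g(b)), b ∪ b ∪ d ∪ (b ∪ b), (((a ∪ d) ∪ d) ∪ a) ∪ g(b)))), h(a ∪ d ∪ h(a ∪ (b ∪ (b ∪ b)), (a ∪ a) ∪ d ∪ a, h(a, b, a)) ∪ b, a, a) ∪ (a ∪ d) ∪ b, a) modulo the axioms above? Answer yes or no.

Answer: yes — both canonical forms are h(h(g(g(g(b)) ∪ h(a, b, d) ∪ h(d, b, a)), g(a ∪ a ∪ a ∪ a ∪ b ∪ h(a, b, d)) ∪ g(a ∪ a ∪ b ∪ d ∪ d ∪ g(b)), g(h(h(a ∪ b ∪ b ∪ d, a ∪ b, g(b)), b ∪ b ∪ b ∪ b ∪ d, a ∪ a ∪ d ∪ d ∪ g(b)))), a ∪ b ∪ d ∪ h(a ∪ b ∪ d ∪ h(a ∪ b ∪ b ∪ b, a ∪ a ∪ a ∪ d, h(a, b, a)), a, a), a)

Derivation:
Left:  h(h(g(h(d, b, a) ∪ (h(a, b, d) ∪ g(g(b)))), g(d ∪ d ∪ b ∪ a ∪ g(b) ∪ a) ∪ g(a ∪ a ∪ b ∪ h(a, b, d) ∪ a ∪ a), g(h(h(d ∪ b ∪ b ∪ a, b ∪ a, g(b)), b ∪ (d ∪ ((b ∪ b) ∪ b)), a ∪ ((g(b) ∪ (d ∪ a)) ∪ d)))), (b ∪ h(h((a ∪ b) ∪ (b ∪ b), a ∪ (a ∪ d) ∪ a, h(a, b, a)) ∪ a ∪ b ∪ d, a, a)) ∪ (a ∪ d), a)
  Focus inside:  (b ∪ h(h((a ∪ b) ∪ (b ∪ b), a ∪ (a ∪ d) ∪ a, h(a, b, a)) ∪ a ∪ b ∪ d, a, a)) ∪ (a ∪ d)
  Flatten:  b ∪ h(h((a ∪ b) ∪ (b ∪ b), a ∪ (a ∪ d) ∪ a, h(a, b, a)) ∪ a ∪ b ∪ d, a, a) ∪ a ∪ d
  Simplify inside:  h(h((a ∪ b) ∪ (b ∪ b), a ∪ (a ∪ d) ∪ a, h(a, b, a)) ∪ a ∪ b ∪ d, a, a)  →  h(a ∪ b ∪ d ∪ h(a ∪ b ∪ b ∪ b, a ∪ a ∪ a ∪ d, h(a, b, a)), a, a)
  Order the arguments:  a ∪ b ∪ d ∪ h(a ∪ b ∪ d ∪ h(a ∪ b ∪ b ∪ b, a ∪ a ∪ a ∪ d, h(a, b, a)), a, a)
  Put back:  h(h(g(g(g(b)) ∪ h(a, b, d) ∪ h(d, b, a)), g(a ∪ a ∪ a ∪ a ∪ b ∪ h(a, b, d)) ∪ g(a ∪ a ∪ b ∪ d ∪ d ∪ g(b)), g(h(h(a ∪ b ∪ b ∪ d, a ∪ b, g(b)), b ∪ b ∪ b ∪ b ∪ d, a ∪ a ∪ d ∪ d ∪ g(b)))), a ∪ b ∪ d ∪ h(a ∪ b ∪ d ∪ h(a ∪ b ∪ b ∪ b, a ∪ a ∪ a ∪ d, h(a, b, a)), a, a), a)
Right:  h(h(g(h(a, b, d) ∪ g(g(b)) ∪ h(d, b, a)), g(d ∪ b ∪ d ∪ (a ∪ a) ∪ g(b)) ∪ g(b ∪ (a ∪ a) ∪ ((a ∪ a) ∪ h(a, b, d))), g(h(h((d ∪ a) ∪ b ∪ b, a ∪ b, g(b)), b ∪ b ∪ d ∪ (b ∪ b), (((a ∪ d) ∪ d) ∪ a) ∪ g(b)))), h(a ∪ d ∪ h(a ∪ (b ∪ (b ∪ b)), (a ∪ a) ∪ d ∪ a, h(a, b, a)) ∪ b, a, a) ∪ (a ∪ d) ∪ b, a)
  Work inside:  h(a ∪ d ∪ h(a ∪ (b ∪ (b ∪ b)), (a ∪ a) ∪ d ∪ a, h(a, b, a)) ∪ b, a, a) ∪ (a ∪ d) ∪ b
  Flatten:  h(a ∪ d ∪ h(a ∪ (b ∪ (b ∪ b)), (a ∪ a) ∪ d ∪ a, h(a, b, a)) ∪ b, a, a) ∪ a ∪ d ∪ b
  Canonicalize subterm:  h(a ∪ d ∪ h(a ∪ (b ∪ (b ∪ b)), (a ∪ a) ∪ d ∪ a, h(a, b, a)) ∪ b, a, a)  →  h(a ∪ b ∪ d ∪ h(a ∪ b ∪ b ∪ b, a ∪ a ∪ a ∪ d, h(a, b, a)), a, a)
  Order the arguments:  a ∪ b ∪ d ∪ h(a ∪ b ∪ d ∪ h(a ∪ b ∪ b ∪ b, a ∪ a ∪ a ∪ d, h(a, b, a)), a, a)
  Put back:  h(h(g(g(g(b)) ∪ h(a, b, d) ∪ h(d, b, a)), g(a ∪ a ∪ a ∪ a ∪ b ∪ h(a, b, d)) ∪ g(a ∪ a ∪ b ∪ d ∪ d ∪ g(b)), g(h(h(a ∪ b ∪ b ∪ d, a ∪ b, g(b)), b ∪ b ∪ b ∪ b ∪ d, a ∪ a ∪ d ∪ d ∪ g(b)))), a ∪ b ∪ d ∪ h(a ∪ b ∪ d ∪ h(a ∪ b ∪ b ∪ b, a ∪ a ∪ a ∪ d, h(a, b, a)), a, a), a)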